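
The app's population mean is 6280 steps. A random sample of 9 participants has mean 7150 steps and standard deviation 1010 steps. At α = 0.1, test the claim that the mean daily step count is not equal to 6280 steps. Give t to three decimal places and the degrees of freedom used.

H0: μ = 6280; H1: μ ≠ 6280 (one-sample t-test, two-sided).
t = (x̄ − μ₀)/(s/√n) = (7150 − 6280)/(1010/√9) = 2.584
df = n − 1 = 8
Two-sided p-value ≈ 0.0324
Since p ≈ 0.0324 < α = 0.1, reject H0; the evidence is statistically significant.

t = 2.584, df = 8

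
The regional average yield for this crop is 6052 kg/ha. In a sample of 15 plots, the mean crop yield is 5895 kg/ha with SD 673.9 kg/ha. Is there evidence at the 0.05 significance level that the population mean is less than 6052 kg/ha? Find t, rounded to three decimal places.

-0.902

H0: μ = 6052; H1: μ < 6052 (one-sample t-test, left-tailed).
t = (x̄ − μ₀)/(s/√n) = (5895 − 6052)/(673.9/√15) = -0.902
df = n − 1 = 14
p-value = P(T ≤ -0.902) ≈ 0.191
Since p ≈ 0.191 > α = 0.05, fail to reject H0; the data do not provide sufficient evidence against H0.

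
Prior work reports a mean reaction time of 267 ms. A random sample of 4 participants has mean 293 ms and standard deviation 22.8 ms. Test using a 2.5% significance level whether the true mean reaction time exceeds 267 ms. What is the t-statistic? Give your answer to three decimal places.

H0: μ = 267; H1: μ > 267 (one-sample t-test, right-tailed).
t = (x̄ − μ₀)/(s/√n) = (293 − 267)/(22.8/√4) = 2.281
df = n − 1 = 3
p-value = P(T ≥ 2.281) ≈ 0.053
Since p ≈ 0.053 > α = 0.025, fail to reject H0; the evidence is not statistically significant.

2.281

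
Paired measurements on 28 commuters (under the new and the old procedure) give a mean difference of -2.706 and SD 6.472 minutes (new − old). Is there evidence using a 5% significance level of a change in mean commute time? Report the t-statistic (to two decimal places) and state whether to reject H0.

t = -2.21; reject H0

H0: μ_d = 0; H1: μ_d ≠ 0 (paired t-test on the differences, two-sided).
t = d̄/(s_d/√n) = -2.706/(6.472/√28) = -2.21
df = n − 1 = 27
Two-sided p-value ≈ 0.036
Since p ≈ 0.036 < α = 0.05, reject H0; the data support H1.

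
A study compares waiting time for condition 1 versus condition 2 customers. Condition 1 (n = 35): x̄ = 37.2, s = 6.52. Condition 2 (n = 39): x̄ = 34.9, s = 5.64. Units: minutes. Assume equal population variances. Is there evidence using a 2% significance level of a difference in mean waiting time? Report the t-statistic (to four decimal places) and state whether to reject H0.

t = 1.6270; fail to reject H0

Let group 1 = condition 1, group 2 = condition 2. H0: μ_1 = μ_2; H1: μ_1 ≠ μ_2 (two-sample pooled-variance t-test, two-sided).
s_p² = [(35−1)·6.52² + (39−1)·5.64²]/(35+39−2) = 36.8628
t = (37.2 − 34.9)/√[36.8628·(1/35 + 1/39)] = 1.6270
df = n₁ + n₂ − 2 = 72
Two-sided p-value ≈ 0.108
Since p ≈ 0.108 > α = 0.02, fail to reject H0; the evidence is not statistically significant.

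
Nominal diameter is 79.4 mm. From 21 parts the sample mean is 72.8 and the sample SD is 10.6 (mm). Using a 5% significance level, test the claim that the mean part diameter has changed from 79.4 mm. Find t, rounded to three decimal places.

-2.853

H0: μ = 79.4; H1: μ ≠ 79.4 (one-sample t-test, two-sided).
t = (x̄ − μ₀)/(s/√n) = (72.8 − 79.4)/(10.6/√21) = -2.853
df = n − 1 = 20
Two-sided p-value ≈ 0.0098
Since p ≈ 0.0098 < α = 0.05, reject H0; the data support H1.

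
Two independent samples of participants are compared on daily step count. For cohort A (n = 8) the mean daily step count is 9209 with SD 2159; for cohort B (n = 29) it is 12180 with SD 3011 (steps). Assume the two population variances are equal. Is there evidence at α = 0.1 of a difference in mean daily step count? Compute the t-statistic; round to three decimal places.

-2.600

Let group 1 = cohort A, group 2 = cohort B. H0: μ_1 = μ_2; H1: μ_1 ≠ μ_2 (two-sample pooled-variance t-test, two-sided).
s_p² = [(8−1)·2159² + (29−1)·3011²]/(8+29−2) = 8185150
t = (9209 − 12180)/√[8185150·(1/8 + 1/29)] = -2.600
df = n₁ + n₂ − 2 = 35
Two-sided p-value ≈ 0.0136
Since p ≈ 0.0136 < α = 0.1, reject H0; the data support H1.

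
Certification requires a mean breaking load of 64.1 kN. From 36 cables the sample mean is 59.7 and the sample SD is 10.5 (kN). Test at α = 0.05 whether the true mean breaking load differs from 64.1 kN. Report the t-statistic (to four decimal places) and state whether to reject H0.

H0: μ = 64.1; H1: μ ≠ 64.1 (one-sample t-test, two-sided).
t = (x̄ − μ₀)/(s/√n) = (59.7 − 64.1)/(10.5/√36) = -2.5143
df = n − 1 = 35
Two-sided p-value ≈ 0.017
Since p ≈ 0.017 < α = 0.05, reject H0; the data support H1.

t = -2.5143; reject H0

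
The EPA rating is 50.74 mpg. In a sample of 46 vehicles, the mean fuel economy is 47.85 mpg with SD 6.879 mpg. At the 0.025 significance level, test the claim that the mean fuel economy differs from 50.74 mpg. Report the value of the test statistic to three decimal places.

-2.849

H0: μ = 50.74; H1: μ ≠ 50.74 (one-sample t-test, two-sided).
t = (x̄ − μ₀)/(s/√n) = (47.85 − 50.74)/(6.879/√46) = -2.849
df = n − 1 = 45
Two-sided p-value ≈ 0.007
Since p ≈ 0.007 < α = 0.025, reject H0; the data support H1.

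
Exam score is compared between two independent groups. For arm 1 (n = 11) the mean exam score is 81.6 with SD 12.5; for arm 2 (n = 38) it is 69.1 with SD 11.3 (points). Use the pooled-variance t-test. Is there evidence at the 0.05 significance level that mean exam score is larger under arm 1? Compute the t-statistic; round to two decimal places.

3.16

Let group 1 = arm 1, group 2 = arm 2. H0: μ_1 = μ_2; H1: μ_1 > μ_2 (two-sample pooled-variance t-test, right-tailed).
s_p² = [(11−1)·12.5² + (38−1)·11.3²]/(11+38−2) = 133.767
t = (81.6 − 69.1)/√[133.767·(1/11 + 1/38)] = 3.16
df = n₁ + n₂ − 2 = 47
p-value = P(T ≥ 3.16) ≈ 0.0014
Since p ≈ 0.0014 < α = 0.05, reject H0; the data support H1.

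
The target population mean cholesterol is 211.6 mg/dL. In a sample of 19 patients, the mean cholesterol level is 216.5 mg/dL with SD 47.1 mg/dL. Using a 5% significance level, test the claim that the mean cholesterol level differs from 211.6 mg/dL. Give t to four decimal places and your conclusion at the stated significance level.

H0: μ = 211.6; H1: μ ≠ 211.6 (one-sample t-test, two-sided).
t = (x̄ − μ₀)/(s/√n) = (216.5 − 211.6)/(47.1/√19) = 0.4535
df = n − 1 = 18
Two-sided p-value ≈ 0.6556
Since p ≈ 0.6556 > α = 0.05, fail to reject H0; the data do not provide sufficient evidence against H0.

t = 0.4535; fail to reject H0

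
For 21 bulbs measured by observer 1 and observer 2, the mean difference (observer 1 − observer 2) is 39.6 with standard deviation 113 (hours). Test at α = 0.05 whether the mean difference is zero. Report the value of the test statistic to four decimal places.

1.6059

H0: μ_d = 0; H1: μ_d ≠ 0 (paired t-test on the differences, two-sided).
t = d̄/(s_d/√n) = 39.6/(113/√21) = 1.6059
df = n − 1 = 20
Two-sided p-value ≈ 0.1240
Since p ≈ 0.1240 > α = 0.05, fail to reject H0; the evidence is not statistically significant.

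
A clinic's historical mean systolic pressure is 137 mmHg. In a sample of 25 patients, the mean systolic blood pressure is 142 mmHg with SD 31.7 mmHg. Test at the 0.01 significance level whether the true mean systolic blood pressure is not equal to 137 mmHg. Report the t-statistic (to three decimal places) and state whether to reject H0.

t = 0.789; fail to reject H0

H0: μ = 137; H1: μ ≠ 137 (one-sample t-test, two-sided).
t = (x̄ − μ₀)/(s/√n) = (142 − 137)/(31.7/√25) = 0.789
df = n − 1 = 24
Two-sided p-value ≈ 0.4380
Since p ≈ 0.4380 > α = 0.01, fail to reject H0; the data do not provide sufficient evidence against H0.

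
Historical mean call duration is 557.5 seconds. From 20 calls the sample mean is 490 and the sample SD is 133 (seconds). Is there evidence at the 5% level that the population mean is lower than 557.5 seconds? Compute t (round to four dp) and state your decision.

H0: μ = 557.5; H1: μ < 557.5 (one-sample t-test, left-tailed).
t = (x̄ − μ₀)/(s/√n) = (490 − 557.5)/(133/√20) = -2.2697
df = n − 1 = 19
p-value = P(T ≤ -2.2697) ≈ 0.0175
Since p ≈ 0.0175 < α = 0.05, reject H0; the data support H1.

t = -2.2697; reject H0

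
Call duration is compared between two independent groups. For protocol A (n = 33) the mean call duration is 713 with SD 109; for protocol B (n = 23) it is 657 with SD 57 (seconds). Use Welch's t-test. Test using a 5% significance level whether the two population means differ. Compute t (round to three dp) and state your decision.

Let group 1 = protocol A, group 2 = protocol B. H0: μ_1 = μ_2; H1: μ_1 ≠ μ_2 (Welch's two-sample t-test, two-sided).
t = (x̄_1 − x̄_2)/√(s_1²/n_1 + s_2²/n_2) = (713 − 657)/√(109²/33 + 57²/23) = 2.501
Welch–Satterthwaite df ≈ 50.69
Two-sided p-value ≈ 0.016
Since p ≈ 0.016 < α = 0.05, reject H0; the evidence is statistically significant.

t = 2.501; reject H0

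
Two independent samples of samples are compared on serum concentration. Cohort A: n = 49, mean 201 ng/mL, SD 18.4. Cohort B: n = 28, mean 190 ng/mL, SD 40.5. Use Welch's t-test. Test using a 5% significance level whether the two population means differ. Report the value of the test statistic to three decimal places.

Let group 1 = cohort A, group 2 = cohort B. H0: μ_1 = μ_2; H1: μ_1 ≠ μ_2 (Welch's two-sample t-test, two-sided).
t = (x̄_1 − x̄_2)/√(s_1²/n_1 + s_2²/n_2) = (201 − 190)/√(18.4²/49 + 40.5²/28) = 1.359
Welch–Satterthwaite df ≈ 33.48
Two-sided p-value ≈ 0.1831
Since p ≈ 0.1831 > α = 0.05, fail to reject H0; the evidence is not statistically significant.

1.359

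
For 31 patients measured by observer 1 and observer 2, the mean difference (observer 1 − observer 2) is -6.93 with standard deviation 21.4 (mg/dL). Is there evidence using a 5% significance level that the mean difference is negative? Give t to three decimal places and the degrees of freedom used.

t = -1.803, df = 30

H0: μ_d = 0; H1: μ_d < 0 (paired t-test on the differences, left-tailed).
t = d̄/(s_d/√n) = -6.93/(21.4/√31) = -1.803
df = n − 1 = 30
p-value = P(T ≤ -1.803) ≈ 0.041
Since p ≈ 0.041 < α = 0.05, reject H0; the data support H1.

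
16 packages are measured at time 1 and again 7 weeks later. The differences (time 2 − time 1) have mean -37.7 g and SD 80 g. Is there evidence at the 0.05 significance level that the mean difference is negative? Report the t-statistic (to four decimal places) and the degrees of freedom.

t = -1.8850, df = 15

H0: μ_d = 0; H1: μ_d < 0 (paired t-test on the differences, left-tailed).
t = d̄/(s_d/√n) = -37.7/(80/√16) = -1.8850
df = n − 1 = 15
p-value = P(T ≤ -1.8850) ≈ 0.039
Since p ≈ 0.039 < α = 0.05, reject H0; the evidence is statistically significant.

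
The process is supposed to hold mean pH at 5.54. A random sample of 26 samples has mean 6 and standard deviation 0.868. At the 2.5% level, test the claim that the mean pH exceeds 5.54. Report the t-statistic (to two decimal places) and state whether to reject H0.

t = 2.70; reject H0

H0: μ = 5.54; H1: μ > 5.54 (one-sample t-test, right-tailed).
t = (x̄ − μ₀)/(s/√n) = (6 − 5.54)/(0.868/√26) = 2.70
df = n − 1 = 25
p-value = P(T ≥ 2.70) ≈ 0.0061
Since p ≈ 0.0061 < α = 0.025, reject H0; the evidence is statistically significant.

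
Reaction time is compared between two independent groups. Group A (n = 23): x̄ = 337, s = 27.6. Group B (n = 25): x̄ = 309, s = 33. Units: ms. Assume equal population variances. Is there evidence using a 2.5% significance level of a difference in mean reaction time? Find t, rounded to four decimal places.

3.1736

Let group 1 = group A, group 2 = group B. H0: μ_1 = μ_2; H1: μ_1 ≠ μ_2 (two-sample pooled-variance t-test, two-sided).
s_p² = [(23−1)·27.6² + (25−1)·33²]/(23+25−2) = 932.494
t = (337 − 309)/√[932.494·(1/23 + 1/25)] = 3.1736
df = n₁ + n₂ − 2 = 46
Two-sided p-value ≈ 0.0027
Since p ≈ 0.0027 < α = 0.025, reject H0; the evidence is statistically significant.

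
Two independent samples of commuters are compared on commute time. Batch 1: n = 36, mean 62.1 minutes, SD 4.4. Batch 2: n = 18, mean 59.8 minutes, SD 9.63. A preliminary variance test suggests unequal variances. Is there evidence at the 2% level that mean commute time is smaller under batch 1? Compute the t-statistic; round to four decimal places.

0.9642

Let group 1 = batch 1, group 2 = batch 2. H0: μ_1 = μ_2; H1: μ_1 < μ_2 (Welch's two-sample t-test, left-tailed).
t = (x̄_1 − x̄_2)/√(s_1²/n_1 + s_2²/n_2) = (62.1 − 59.8)/√(4.4²/36 + 9.63²/18) = 0.9642
Welch–Satterthwaite df ≈ 20.63
p-value = P(T ≤ 0.9642) ≈ 0.827
Since p ≈ 0.827 > α = 0.02, fail to reject H0; the data do not provide sufficient evidence against H0.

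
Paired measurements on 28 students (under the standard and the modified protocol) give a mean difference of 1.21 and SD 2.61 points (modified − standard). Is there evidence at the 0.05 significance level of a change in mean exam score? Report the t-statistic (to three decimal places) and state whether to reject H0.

H0: μ_d = 0; H1: μ_d ≠ 0 (paired t-test on the differences, two-sided).
t = d̄/(s_d/√n) = 1.21/(2.61/√28) = 2.453
df = n − 1 = 27
Two-sided p-value ≈ 0.0209
Since p ≈ 0.0209 < α = 0.05, reject H0; the data support H1.

t = 2.453; reject H0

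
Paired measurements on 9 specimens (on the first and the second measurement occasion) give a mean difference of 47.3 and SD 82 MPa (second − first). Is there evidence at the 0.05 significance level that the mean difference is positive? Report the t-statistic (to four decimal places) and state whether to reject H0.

H0: μ_d = 0; H1: μ_d > 0 (paired t-test on the differences, right-tailed).
t = d̄/(s_d/√n) = 47.3/(82/√9) = 1.7305
df = n − 1 = 8
p-value = P(T ≥ 1.7305) ≈ 0.061
Since p ≈ 0.061 > α = 0.05, fail to reject H0; the data do not provide sufficient evidence against H0.

t = 1.7305; fail to reject H0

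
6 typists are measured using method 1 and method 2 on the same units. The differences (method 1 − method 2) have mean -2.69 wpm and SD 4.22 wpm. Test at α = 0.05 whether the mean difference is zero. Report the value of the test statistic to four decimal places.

H0: μ_d = 0; H1: μ_d ≠ 0 (paired t-test on the differences, two-sided).
t = d̄/(s_d/√n) = -2.69/(4.22/√6) = -1.5614
df = n − 1 = 5
Two-sided p-value ≈ 0.179
Since p ≈ 0.179 > α = 0.05, fail to reject H0; the data do not provide sufficient evidence against H0.

-1.5614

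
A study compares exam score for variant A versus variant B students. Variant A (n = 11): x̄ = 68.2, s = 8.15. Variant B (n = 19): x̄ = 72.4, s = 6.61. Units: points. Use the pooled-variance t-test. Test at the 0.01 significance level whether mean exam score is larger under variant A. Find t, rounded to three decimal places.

-1.540

Let group 1 = variant A, group 2 = variant B. H0: μ_1 = μ_2; H1: μ_1 > μ_2 (two-sample pooled-variance t-test, right-tailed).
s_p² = [(11−1)·8.15² + (19−1)·6.61²]/(11+19−2) = 51.8101
t = (68.2 − 72.4)/√[51.8101·(1/11 + 1/19)] = -1.540
df = n₁ + n₂ − 2 = 28
p-value = P(T ≥ -1.540) ≈ 0.933
Since p ≈ 0.933 > α = 0.01, fail to reject H0; the evidence is not statistically significant.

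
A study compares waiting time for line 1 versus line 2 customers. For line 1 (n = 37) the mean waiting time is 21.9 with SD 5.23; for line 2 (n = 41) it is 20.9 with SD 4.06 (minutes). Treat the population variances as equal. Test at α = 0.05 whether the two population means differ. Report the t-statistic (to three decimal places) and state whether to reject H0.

Let group 1 = line 1, group 2 = line 2. H0: μ_1 = μ_2; H1: μ_1 ≠ μ_2 (two-sample pooled-variance t-test, two-sided).
s_p² = [(37−1)·5.23² + (41−1)·4.06²]/(37+41−2) = 21.6322
t = (21.9 − 20.9)/√[21.6322·(1/37 + 1/41)] = 0.948
df = n₁ + n₂ − 2 = 76
Two-sided p-value ≈ 0.3460
Since p ≈ 0.3460 > α = 0.05, fail to reject H0; the data do not provide sufficient evidence against H0.

t = 0.948; fail to reject H0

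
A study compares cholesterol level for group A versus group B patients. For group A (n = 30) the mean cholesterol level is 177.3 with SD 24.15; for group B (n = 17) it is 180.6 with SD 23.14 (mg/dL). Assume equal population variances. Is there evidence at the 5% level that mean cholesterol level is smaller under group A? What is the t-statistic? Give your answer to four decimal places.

Let group 1 = group A, group 2 = group B. H0: μ_1 = μ_2; H1: μ_1 < μ_2 (two-sample pooled-variance t-test, left-tailed).
s_p² = [(30−1)·24.15² + (17−1)·23.14²]/(30+17−2) = 566.24
t = (177.3 − 180.6)/√[566.24·(1/30 + 1/17)] = -0.4568
df = n₁ + n₂ − 2 = 45
p-value = P(T ≤ -0.4568) ≈ 0.325
Since p ≈ 0.325 > α = 0.05, fail to reject H0; the evidence is not statistically significant.

-0.4568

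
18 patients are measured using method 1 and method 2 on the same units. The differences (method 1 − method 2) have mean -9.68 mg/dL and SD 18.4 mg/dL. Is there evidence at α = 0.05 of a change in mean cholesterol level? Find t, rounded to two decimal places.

-2.23

H0: μ_d = 0; H1: μ_d ≠ 0 (paired t-test on the differences, two-sided).
t = d̄/(s_d/√n) = -9.68/(18.4/√18) = -2.23
df = n − 1 = 17
Two-sided p-value ≈ 0.039
Since p ≈ 0.039 < α = 0.05, reject H0; the evidence is statistically significant.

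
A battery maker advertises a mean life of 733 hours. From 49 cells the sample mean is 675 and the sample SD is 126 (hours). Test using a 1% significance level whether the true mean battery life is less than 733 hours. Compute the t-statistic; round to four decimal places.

H0: μ = 733; H1: μ < 733 (one-sample t-test, left-tailed).
t = (x̄ − μ₀)/(s/√n) = (675 − 733)/(126/√49) = -3.2222
df = n − 1 = 48
p-value = P(T ≤ -3.2222) ≈ 0.0011
Since p ≈ 0.0011 < α = 0.01, reject H0; the evidence is statistically significant.

-3.2222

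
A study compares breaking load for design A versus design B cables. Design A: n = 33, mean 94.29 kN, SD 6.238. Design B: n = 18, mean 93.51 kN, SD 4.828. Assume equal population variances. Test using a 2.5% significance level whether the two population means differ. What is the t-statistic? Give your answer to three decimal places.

Let group 1 = design A, group 2 = design B. H0: μ_1 = μ_2; H1: μ_1 ≠ μ_2 (two-sample pooled-variance t-test, two-sided).
s_p² = [(33−1)·6.238² + (18−1)·4.828²]/(33+18−2) = 33.4993
t = (94.29 − 93.51)/√[33.4993·(1/33 + 1/18)] = 0.460
df = n₁ + n₂ − 2 = 49
Two-sided p-value ≈ 0.6476
Since p ≈ 0.6476 > α = 0.025, fail to reject H0; the data do not provide sufficient evidence against H0.

0.460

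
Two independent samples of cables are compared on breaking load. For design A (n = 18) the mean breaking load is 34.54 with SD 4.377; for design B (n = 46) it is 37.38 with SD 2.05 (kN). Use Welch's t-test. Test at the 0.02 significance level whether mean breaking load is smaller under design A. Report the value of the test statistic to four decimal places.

-2.6418

Let group 1 = design A, group 2 = design B. H0: μ_1 = μ_2; H1: μ_1 < μ_2 (Welch's two-sample t-test, left-tailed).
t = (x̄_1 − x̄_2)/√(s_1²/n_1 + s_2²/n_2) = (34.54 − 37.38)/√(4.377²/18 + 2.05²/46) = -2.6418
Welch–Satterthwaite df ≈ 19.99
p-value = P(T ≤ -2.6418) ≈ 0.0078
Since p ≈ 0.0078 < α = 0.02, reject H0; the data support H1.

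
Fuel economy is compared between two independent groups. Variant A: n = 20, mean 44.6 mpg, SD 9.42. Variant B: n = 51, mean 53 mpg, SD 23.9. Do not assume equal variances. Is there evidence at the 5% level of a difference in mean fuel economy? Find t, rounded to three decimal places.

-2.124

Let group 1 = variant A, group 2 = variant B. H0: μ_1 = μ_2; H1: μ_1 ≠ μ_2 (Welch's two-sample t-test, two-sided).
t = (x̄_1 − x̄_2)/√(s_1²/n_1 + s_2²/n_2) = (44.6 − 53)/√(9.42²/20 + 23.9²/51) = -2.124
Welch–Satterthwaite df ≈ 68.98
Two-sided p-value ≈ 0.037
Since p ≈ 0.037 < α = 0.05, reject H0; the data support H1.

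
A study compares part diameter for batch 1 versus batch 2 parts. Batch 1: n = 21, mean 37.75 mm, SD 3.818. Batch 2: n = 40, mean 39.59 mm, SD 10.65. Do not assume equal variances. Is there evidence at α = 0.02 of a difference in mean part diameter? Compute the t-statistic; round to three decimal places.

Let group 1 = batch 1, group 2 = batch 2. H0: μ_1 = μ_2; H1: μ_1 ≠ μ_2 (Welch's two-sample t-test, two-sided).
t = (x̄_1 − x̄_2)/√(s_1²/n_1 + s_2²/n_2) = (37.75 − 39.59)/√(3.818²/21 + 10.65²/40) = -0.979
Welch–Satterthwaite df ≈ 54.11
Two-sided p-value ≈ 0.3318
Since p ≈ 0.3318 > α = 0.02, fail to reject H0; the evidence is not statistically significant.

-0.979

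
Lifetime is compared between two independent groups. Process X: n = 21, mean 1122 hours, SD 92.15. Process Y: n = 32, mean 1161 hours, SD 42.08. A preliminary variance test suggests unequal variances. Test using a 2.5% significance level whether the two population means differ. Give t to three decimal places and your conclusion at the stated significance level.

t = -1.819; fail to reject H0

Let group 1 = process X, group 2 = process Y. H0: μ_1 = μ_2; H1: μ_1 ≠ μ_2 (Welch's two-sample t-test, two-sided).
t = (x̄_1 − x̄_2)/√(s_1²/n_1 + s_2²/n_2) = (1122 − 1161)/√(92.15²/21 + 42.08²/32) = -1.819
Welch–Satterthwaite df ≈ 25.54
Two-sided p-value ≈ 0.0807
Since p ≈ 0.0807 > α = 0.025, fail to reject H0; the data do not provide sufficient evidence against H0.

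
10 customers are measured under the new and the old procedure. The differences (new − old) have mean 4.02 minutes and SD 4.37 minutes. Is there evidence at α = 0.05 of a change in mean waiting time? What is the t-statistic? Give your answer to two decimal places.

2.91

H0: μ_d = 0; H1: μ_d ≠ 0 (paired t-test on the differences, two-sided).
t = d̄/(s_d/√n) = 4.02/(4.37/√10) = 2.91
df = n − 1 = 9
Two-sided p-value ≈ 0.017
Since p ≈ 0.017 < α = 0.05, reject H0; the data support H1.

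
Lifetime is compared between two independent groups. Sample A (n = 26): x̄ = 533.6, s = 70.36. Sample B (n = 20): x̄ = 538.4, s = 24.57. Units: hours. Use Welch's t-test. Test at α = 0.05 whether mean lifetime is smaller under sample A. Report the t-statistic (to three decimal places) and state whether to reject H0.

Let group 1 = sample A, group 2 = sample B. H0: μ_1 = μ_2; H1: μ_1 < μ_2 (Welch's two-sample t-test, left-tailed).
t = (x̄_1 − x̄_2)/√(s_1²/n_1 + s_2²/n_2) = (533.6 − 538.4)/√(70.36²/26 + 24.57²/20) = -0.323
Welch–Satterthwaite df ≈ 32.48
p-value = P(T ≤ -0.323) ≈ 0.374
Since p ≈ 0.374 > α = 0.05, fail to reject H0; the evidence is not statistically significant.

t = -0.323; fail to reject H0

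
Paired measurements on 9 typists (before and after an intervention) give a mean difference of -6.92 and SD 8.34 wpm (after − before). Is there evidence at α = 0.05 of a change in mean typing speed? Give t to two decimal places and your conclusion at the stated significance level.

H0: μ_d = 0; H1: μ_d ≠ 0 (paired t-test on the differences, two-sided).
t = d̄/(s_d/√n) = -6.92/(8.34/√9) = -2.49
df = n − 1 = 8
Two-sided p-value ≈ 0.0376
Since p ≈ 0.0376 < α = 0.05, reject H0; the evidence is statistically significant.

t = -2.49; reject H0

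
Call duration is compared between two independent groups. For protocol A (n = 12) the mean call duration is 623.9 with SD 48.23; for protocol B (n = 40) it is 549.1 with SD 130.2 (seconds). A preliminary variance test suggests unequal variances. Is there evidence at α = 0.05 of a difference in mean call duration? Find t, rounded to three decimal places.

Let group 1 = protocol A, group 2 = protocol B. H0: μ_1 = μ_2; H1: μ_1 ≠ μ_2 (Welch's two-sample t-test, two-sided).
t = (x̄_1 − x̄_2)/√(s_1²/n_1 + s_2²/n_2) = (623.9 − 549.1)/√(48.23²/12 + 130.2²/40) = 3.010
Welch–Satterthwaite df ≈ 47.56
Two-sided p-value ≈ 0.004
Since p ≈ 0.004 < α = 0.05, reject H0; the evidence is statistically significant.

3.010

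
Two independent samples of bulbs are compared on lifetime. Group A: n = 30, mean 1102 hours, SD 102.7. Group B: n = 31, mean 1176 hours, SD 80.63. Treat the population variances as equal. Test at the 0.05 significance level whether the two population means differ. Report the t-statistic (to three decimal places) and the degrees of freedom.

Let group 1 = group A, group 2 = group B. H0: μ_1 = μ_2; H1: μ_1 ≠ μ_2 (two-sample pooled-variance t-test, two-sided).
s_p² = [(30−1)·102.7² + (31−1)·80.63²]/(30+31−2) = 8489.95
t = (1102 − 1176)/√[8489.95·(1/30 + 1/31)] = -3.136
df = n₁ + n₂ − 2 = 59
Two-sided p-value ≈ 0.003
Since p ≈ 0.003 < α = 0.05, reject H0; the data support H1.

t = -3.136, df = 59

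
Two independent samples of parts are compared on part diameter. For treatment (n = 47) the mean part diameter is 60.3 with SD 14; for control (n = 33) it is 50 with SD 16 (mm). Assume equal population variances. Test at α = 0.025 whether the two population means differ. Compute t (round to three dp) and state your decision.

Let group 1 = treatment, group 2 = control. H0: μ_1 = μ_2; H1: μ_1 ≠ μ_2 (two-sample pooled-variance t-test, two-sided).
s_p² = [(47−1)·14² + (33−1)·16²]/(47+33−2) = 220.615
t = (60.3 − 50)/√[220.615·(1/47 + 1/33)] = 3.053
df = n₁ + n₂ − 2 = 78
Two-sided p-value ≈ 0.0031
Since p ≈ 0.0031 < α = 0.025, reject H0; the data support H1.

t = 3.053; reject H0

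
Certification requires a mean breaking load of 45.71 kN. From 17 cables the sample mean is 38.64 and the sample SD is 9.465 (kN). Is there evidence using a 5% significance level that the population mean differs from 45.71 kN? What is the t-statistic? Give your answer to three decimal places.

-3.080

H0: μ = 45.71; H1: μ ≠ 45.71 (one-sample t-test, two-sided).
t = (x̄ − μ₀)/(s/√n) = (38.64 − 45.71)/(9.465/√17) = -3.080
df = n − 1 = 16
Two-sided p-value ≈ 0.007
Since p ≈ 0.007 < α = 0.05, reject H0; the data support H1.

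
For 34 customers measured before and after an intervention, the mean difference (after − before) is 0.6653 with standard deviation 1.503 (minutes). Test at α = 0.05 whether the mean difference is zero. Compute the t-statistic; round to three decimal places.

2.581

H0: μ_d = 0; H1: μ_d ≠ 0 (paired t-test on the differences, two-sided).
t = d̄/(s_d/√n) = 0.6653/(1.503/√34) = 2.581
df = n − 1 = 33
Two-sided p-value ≈ 0.014
Since p ≈ 0.014 < α = 0.05, reject H0; the evidence is statistically significant.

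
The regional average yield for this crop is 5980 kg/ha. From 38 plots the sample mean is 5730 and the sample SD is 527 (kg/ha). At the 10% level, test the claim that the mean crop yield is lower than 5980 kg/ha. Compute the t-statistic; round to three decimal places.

H0: μ = 5980; H1: μ < 5980 (one-sample t-test, left-tailed).
t = (x̄ − μ₀)/(s/√n) = (5730 − 5980)/(527/√38) = -2.924
df = n − 1 = 37
p-value = P(T ≤ -2.924) ≈ 0.003
Since p ≈ 0.003 < α = 0.1, reject H0; the data support H1.

-2.924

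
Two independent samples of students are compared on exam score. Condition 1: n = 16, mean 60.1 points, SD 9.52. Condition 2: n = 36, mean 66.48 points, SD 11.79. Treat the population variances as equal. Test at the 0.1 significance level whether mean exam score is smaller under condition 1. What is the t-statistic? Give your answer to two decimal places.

-1.90

Let group 1 = condition 1, group 2 = condition 2. H0: μ_1 = μ_2; H1: μ_1 < μ_2 (two-sample pooled-variance t-test, left-tailed).
s_p² = [(16−1)·9.52² + (36−1)·11.79²]/(16+36−2) = 124.492
t = (60.1 − 66.48)/√[124.492·(1/16 + 1/36)] = -1.90
df = n₁ + n₂ − 2 = 50
p-value = P(T ≤ -1.90) ≈ 0.0314
Since p ≈ 0.0314 < α = 0.1, reject H0; the evidence is statistically significant.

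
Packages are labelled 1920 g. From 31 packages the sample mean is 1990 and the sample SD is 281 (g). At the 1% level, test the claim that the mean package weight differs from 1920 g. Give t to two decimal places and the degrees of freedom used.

H0: μ = 1920; H1: μ ≠ 1920 (one-sample t-test, two-sided).
t = (x̄ − μ₀)/(s/√n) = (1990 − 1920)/(281/√31) = 1.39
df = n − 1 = 30
Two-sided p-value ≈ 0.1757
Since p ≈ 0.1757 > α = 0.01, fail to reject H0; the data do not provide sufficient evidence against H0.

t = 1.39, df = 30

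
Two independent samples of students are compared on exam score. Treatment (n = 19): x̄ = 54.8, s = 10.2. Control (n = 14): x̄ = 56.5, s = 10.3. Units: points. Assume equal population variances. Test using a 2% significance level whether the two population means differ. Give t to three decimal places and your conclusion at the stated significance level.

Let group 1 = treatment, group 2 = control. H0: μ_1 = μ_2; H1: μ_1 ≠ μ_2 (two-sample pooled-variance t-test, two-sided).
s_p² = [(19−1)·10.2² + (14−1)·10.3²]/(19+14−2) = 104.9
t = (54.8 − 56.5)/√[104.9·(1/19 + 1/14)] = -0.471
df = n₁ + n₂ − 2 = 31
Two-sided p-value ≈ 0.6408
Since p ≈ 0.6408 > α = 0.02, fail to reject H0; the evidence is not statistically significant.

t = -0.471; fail to reject H0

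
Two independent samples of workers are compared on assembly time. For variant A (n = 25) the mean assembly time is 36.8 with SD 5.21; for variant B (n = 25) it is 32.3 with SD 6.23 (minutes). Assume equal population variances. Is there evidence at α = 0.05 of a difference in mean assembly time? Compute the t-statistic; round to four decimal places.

2.7705

Let group 1 = variant A, group 2 = variant B. H0: μ_1 = μ_2; H1: μ_1 ≠ μ_2 (two-sample pooled-variance t-test, two-sided).
s_p² = [(25−1)·5.21² + (25−1)·6.23²]/(25+25−2) = 32.9785
t = (36.8 − 32.3)/√[32.9785·(1/25 + 1/25)] = 2.7705
df = n₁ + n₂ − 2 = 48
Two-sided p-value ≈ 0.008
Since p ≈ 0.008 < α = 0.05, reject H0; the data support H1.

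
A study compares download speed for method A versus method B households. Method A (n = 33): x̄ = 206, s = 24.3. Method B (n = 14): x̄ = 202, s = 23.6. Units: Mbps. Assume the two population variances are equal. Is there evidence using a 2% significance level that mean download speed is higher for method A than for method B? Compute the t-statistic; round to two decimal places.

Let group 1 = method A, group 2 = method B. H0: μ_1 = μ_2; H1: μ_1 > μ_2 (two-sample pooled-variance t-test, right-tailed).
s_p² = [(33−1)·24.3² + (14−1)·23.6²]/(33+14−2) = 580.804
t = (206 − 202)/√[580.804·(1/33 + 1/14)] = 0.52
df = n₁ + n₂ − 2 = 45
p-value = P(T ≥ 0.52) ≈ 0.3027
Since p ≈ 0.3027 > α = 0.02, fail to reject H0; the evidence is not statistically significant.

0.52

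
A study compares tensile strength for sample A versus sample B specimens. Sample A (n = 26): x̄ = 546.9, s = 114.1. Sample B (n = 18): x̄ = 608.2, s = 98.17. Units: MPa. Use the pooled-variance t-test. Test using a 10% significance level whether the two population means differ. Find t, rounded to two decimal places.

Let group 1 = sample A, group 2 = sample B. H0: μ_1 = μ_2; H1: μ_1 ≠ μ_2 (two-sample pooled-variance t-test, two-sided).
s_p² = [(26−1)·114.1² + (18−1)·98.17²]/(26+18−2) = 11650.1
t = (546.9 − 608.2)/√[11650.1·(1/26 + 1/18)] = -1.85
df = n₁ + n₂ − 2 = 42
Two-sided p-value ≈ 0.0710
Since p ≈ 0.0710 < α = 0.1, reject H0; the evidence is statistically significant.

-1.85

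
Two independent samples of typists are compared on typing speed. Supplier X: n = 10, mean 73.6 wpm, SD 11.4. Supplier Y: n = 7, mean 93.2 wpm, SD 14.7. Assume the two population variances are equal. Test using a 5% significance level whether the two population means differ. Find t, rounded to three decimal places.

-3.102

Let group 1 = supplier X, group 2 = supplier Y. H0: μ_1 = μ_2; H1: μ_1 ≠ μ_2 (two-sample pooled-variance t-test, two-sided).
s_p² = [(10−1)·11.4² + (7−1)·14.7²]/(10+7−2) = 164.412
t = (73.6 − 93.2)/√[164.412·(1/10 + 1/7)] = -3.102
df = n₁ + n₂ − 2 = 15
Two-sided p-value ≈ 0.0073
Since p ≈ 0.0073 < α = 0.05, reject H0; the evidence is statistically significant.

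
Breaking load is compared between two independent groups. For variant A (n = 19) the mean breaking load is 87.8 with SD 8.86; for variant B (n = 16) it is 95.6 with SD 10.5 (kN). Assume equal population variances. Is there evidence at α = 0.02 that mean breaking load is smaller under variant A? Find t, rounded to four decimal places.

-2.3846

Let group 1 = variant A, group 2 = variant B. H0: μ_1 = μ_2; H1: μ_1 < μ_2 (two-sample pooled-variance t-test, left-tailed).
s_p² = [(19−1)·8.86² + (16−1)·10.5²]/(19+16−2) = 92.9316
t = (87.8 − 95.6)/√[92.9316·(1/19 + 1/16)] = -2.3846
df = n₁ + n₂ − 2 = 33
p-value = P(T ≤ -2.3846) ≈ 0.0115
Since p ≈ 0.0115 < α = 0.02, reject H0; the evidence is statistically significant.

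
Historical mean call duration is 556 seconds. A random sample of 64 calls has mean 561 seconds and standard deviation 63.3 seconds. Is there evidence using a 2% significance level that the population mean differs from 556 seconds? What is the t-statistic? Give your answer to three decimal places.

0.632

H0: μ = 556; H1: μ ≠ 556 (one-sample t-test, two-sided).
t = (x̄ − μ₀)/(s/√n) = (561 − 556)/(63.3/√64) = 0.632
df = n − 1 = 63
Two-sided p-value ≈ 0.530
Since p ≈ 0.530 > α = 0.02, fail to reject H0; the data do not provide sufficient evidence against H0.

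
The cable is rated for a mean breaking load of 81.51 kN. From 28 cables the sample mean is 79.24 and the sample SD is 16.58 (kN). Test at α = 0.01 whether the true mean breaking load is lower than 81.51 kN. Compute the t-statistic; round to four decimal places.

H0: μ = 81.51; H1: μ < 81.51 (one-sample t-test, left-tailed).
t = (x̄ − μ₀)/(s/√n) = (79.24 − 81.51)/(16.58/√28) = -0.7245
df = n − 1 = 27
p-value = P(T ≤ -0.7245) ≈ 0.2375
Since p ≈ 0.2375 > α = 0.01, fail to reject H0; the evidence is not statistically significant.

-0.7245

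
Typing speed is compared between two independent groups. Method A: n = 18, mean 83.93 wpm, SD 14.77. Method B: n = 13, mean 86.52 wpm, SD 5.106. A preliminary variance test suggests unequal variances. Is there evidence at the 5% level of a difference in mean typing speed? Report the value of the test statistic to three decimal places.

-0.689

Let group 1 = method A, group 2 = method B. H0: μ_1 = μ_2; H1: μ_1 ≠ μ_2 (Welch's two-sample t-test, two-sided).
t = (x̄_1 − x̄_2)/√(s_1²/n_1 + s_2²/n_2) = (83.93 − 86.52)/√(14.77²/18 + 5.106²/13) = -0.689
Welch–Satterthwaite df ≈ 22.23
Two-sided p-value ≈ 0.4979
Since p ≈ 0.4979 > α = 0.05, fail to reject H0; the data do not provide sufficient evidence against H0.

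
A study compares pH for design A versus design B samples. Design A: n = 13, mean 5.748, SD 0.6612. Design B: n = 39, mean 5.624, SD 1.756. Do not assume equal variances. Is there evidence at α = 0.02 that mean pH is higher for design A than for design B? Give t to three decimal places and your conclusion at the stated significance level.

Let group 1 = design A, group 2 = design B. H0: μ_1 = μ_2; H1: μ_1 > μ_2 (Welch's two-sample t-test, right-tailed).
t = (x̄_1 − x̄_2)/√(s_1²/n_1 + s_2²/n_2) = (5.748 − 5.624)/√(0.6612²/13 + 1.756²/39) = 0.369
Welch–Satterthwaite df ≈ 49.08
p-value = P(T ≥ 0.369) ≈ 0.3567
Since p ≈ 0.3567 > α = 0.02, fail to reject H0; the evidence is not statistically significant.

t = 0.369; fail to reject H0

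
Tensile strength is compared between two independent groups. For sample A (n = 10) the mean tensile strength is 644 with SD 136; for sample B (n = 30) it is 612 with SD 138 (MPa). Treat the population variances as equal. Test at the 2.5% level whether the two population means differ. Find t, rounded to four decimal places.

0.6372

Let group 1 = sample A, group 2 = sample B. H0: μ_1 = μ_2; H1: μ_1 ≠ μ_2 (two-sample pooled-variance t-test, two-sided).
s_p² = [(10−1)·136² + (30−1)·138²]/(10+30−2) = 18914.2
t = (644 − 612)/√[18914.2·(1/10 + 1/30)] = 0.6372
df = n₁ + n₂ − 2 = 38
Two-sided p-value ≈ 0.528
Since p ≈ 0.528 > α = 0.025, fail to reject H0; the data do not provide sufficient evidence against H0.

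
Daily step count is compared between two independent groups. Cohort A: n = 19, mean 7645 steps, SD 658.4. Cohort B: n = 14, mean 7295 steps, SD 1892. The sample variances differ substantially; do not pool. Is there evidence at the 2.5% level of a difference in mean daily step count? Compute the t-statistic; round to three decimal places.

Let group 1 = cohort A, group 2 = cohort B. H0: μ_1 = μ_2; H1: μ_1 ≠ μ_2 (Welch's two-sample t-test, two-sided).
t = (x̄_1 − x̄_2)/√(s_1²/n_1 + s_2²/n_2) = (7645 − 7295)/√(658.4²/19 + 1892²/14) = 0.663
Welch–Satterthwaite df ≈ 15.34
Two-sided p-value ≈ 0.517
Since p ≈ 0.517 > α = 0.025, fail to reject H0; the data do not provide sufficient evidence against H0.

0.663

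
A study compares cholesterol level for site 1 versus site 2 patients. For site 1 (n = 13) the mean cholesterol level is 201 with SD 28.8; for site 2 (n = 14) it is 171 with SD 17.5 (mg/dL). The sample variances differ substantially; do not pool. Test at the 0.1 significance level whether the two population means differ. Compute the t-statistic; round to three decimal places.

Let group 1 = site 1, group 2 = site 2. H0: μ_1 = μ_2; H1: μ_1 ≠ μ_2 (Welch's two-sample t-test, two-sided).
t = (x̄_1 − x̄_2)/√(s_1²/n_1 + s_2²/n_2) = (201 − 171)/√(28.8²/13 + 17.5²/14) = 3.241
Welch–Satterthwaite df ≈ 19.52
Two-sided p-value ≈ 0.0042
Since p ≈ 0.0042 < α = 0.1, reject H0; the data support H1.

3.241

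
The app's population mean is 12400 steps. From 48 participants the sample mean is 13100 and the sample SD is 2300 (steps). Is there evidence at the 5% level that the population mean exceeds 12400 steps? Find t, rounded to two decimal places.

H0: μ = 12400; H1: μ > 12400 (one-sample t-test, right-tailed).
t = (x̄ − μ₀)/(s/√n) = (13100 − 12400)/(2300/√48) = 2.11
df = n − 1 = 47
p-value = P(T ≥ 2.11) ≈ 0.0202
Since p ≈ 0.0202 < α = 0.05, reject H0; the evidence is statistically significant.

2.11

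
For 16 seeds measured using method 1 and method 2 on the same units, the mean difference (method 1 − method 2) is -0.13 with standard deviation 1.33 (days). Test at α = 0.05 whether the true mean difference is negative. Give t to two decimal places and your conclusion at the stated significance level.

H0: μ_d = 0; H1: μ_d < 0 (paired t-test on the differences, left-tailed).
t = d̄/(s_d/√n) = -0.13/(1.33/√16) = -0.39
df = n − 1 = 15
p-value = P(T ≤ -0.39) ≈ 0.351
Since p ≈ 0.351 > α = 0.05, fail to reject H0; the data do not provide sufficient evidence against H0.

t = -0.39; fail to reject H0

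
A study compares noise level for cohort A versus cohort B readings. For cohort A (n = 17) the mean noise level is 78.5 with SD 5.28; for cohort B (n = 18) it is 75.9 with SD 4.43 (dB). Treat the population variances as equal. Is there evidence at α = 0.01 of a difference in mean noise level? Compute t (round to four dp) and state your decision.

Let group 1 = cohort A, group 2 = cohort B. H0: μ_1 = μ_2; H1: μ_1 ≠ μ_2 (two-sample pooled-variance t-test, two-sided).
s_p² = [(17−1)·5.28² + (18−1)·4.43²]/(17+18−2) = 23.6266
t = (78.5 − 75.9)/√[23.6266·(1/17 + 1/18)] = 1.5816
df = n₁ + n₂ − 2 = 33
Two-sided p-value ≈ 0.123
Since p ≈ 0.123 > α = 0.01, fail to reject H0; the evidence is not statistically significant.

t = 1.5816; fail to reject H0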